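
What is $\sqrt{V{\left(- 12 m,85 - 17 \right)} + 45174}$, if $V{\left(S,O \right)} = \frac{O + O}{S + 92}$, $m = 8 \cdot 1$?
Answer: $2 \sqrt{11285} \approx 212.46$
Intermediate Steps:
$m = 8$
$V{\left(S,O \right)} = \frac{2 O}{92 + S}$
$\sqrt{V{\left(- 12 m,85 - 17 \right)} + 45174} = \sqrt{\frac{2 \left(85 - 17\right)}{92 - 96} + 45174} = \sqrt{2 \cdot 68 \frac{1}{92 - 96} + 45174} = \sqrt{2 \cdot 68 \frac{1}{-4} + 45174} = \sqrt{2 \cdot 68 \left(- \frac{1}{4}\right) + 45174} = \sqrt{-34 + 45174} = \sqrt{45140} = 2 \sqrt{11285}$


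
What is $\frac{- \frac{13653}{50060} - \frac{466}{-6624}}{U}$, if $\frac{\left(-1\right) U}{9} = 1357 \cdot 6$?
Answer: $\frac{8388689}{3037349651040} \approx 2.7618 \cdot 10^{-6}$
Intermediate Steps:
$U = -73278$ ($U = - 9 \cdot 1357 \cdot 6 = \left(-9\right) 8142 = -73278$)
$\frac{- \frac{13653}{50060} - \frac{466}{-6624}}{U} = \frac{- \frac{13653}{50060} - \frac{466}{-6624}}{-73278} = \left(\left(-13653\right) \frac{1}{50060} - - \frac{233}{3312}\right) \left(- \frac{1}{73278}\right) = \left(- \frac{13653}{50060} + \frac{233}{3312}\right) \left(- \frac{1}{73278}\right) = \left(- \frac{8388689}{41449680}\right) \left(- \frac{1}{73278}\right) = \frac{8388689}{3037349651040}$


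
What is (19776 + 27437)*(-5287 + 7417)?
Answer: 100563690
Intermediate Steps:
(19776 + 27437)*(-5287 + 7417) = 47213*2130 = 100563690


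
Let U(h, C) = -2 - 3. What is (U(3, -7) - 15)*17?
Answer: -340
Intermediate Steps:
U(h, C) = -5
(U(3, -7) - 15)*17 = (-5 - 15)*17 = -20*17 = -340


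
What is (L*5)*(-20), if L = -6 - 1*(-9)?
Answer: -300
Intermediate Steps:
L = 3 (L = -6 + 9 = 3)
(L*5)*(-20) = (3*5)*(-20) = 15*(-20) = -300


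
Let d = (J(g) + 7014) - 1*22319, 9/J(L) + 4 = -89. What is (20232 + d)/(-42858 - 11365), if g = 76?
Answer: -152734/1680913 ≈ -0.090864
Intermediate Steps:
J(L) = -3/31 (J(L) = 9/(-4 - 89) = 9/(-93) = 9*(-1/93) = -3/31)
d = -474458/31 (d = (-3/31 + 7014) - 1*22319 = 217431/31 - 22319 = -474458/31 ≈ -15305.)
(20232 + d)/(-42858 - 11365) = (20232 - 474458/31)/(-42858 - 11365) = (152734/31)/(-54223) = (152734/31)*(-1/54223) = -152734/1680913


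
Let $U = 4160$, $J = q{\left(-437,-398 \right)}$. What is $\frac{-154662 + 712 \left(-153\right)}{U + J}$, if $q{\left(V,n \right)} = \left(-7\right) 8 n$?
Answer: $- \frac{43933}{4408} \approx -9.9666$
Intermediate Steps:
$q{\left(V,n \right)} = - 56 n$
$J = 22288$ ($J = \left(-56\right) \left(-398\right) = 22288$)
$\frac{-154662 + 712 \left(-153\right)}{U + J} = \frac{-154662 + 712 \left(-153\right)}{4160 + 22288} = \frac{-154662 - 108936}{26448} = \left(-263598\right) \frac{1}{26448} = - \frac{43933}{4408}$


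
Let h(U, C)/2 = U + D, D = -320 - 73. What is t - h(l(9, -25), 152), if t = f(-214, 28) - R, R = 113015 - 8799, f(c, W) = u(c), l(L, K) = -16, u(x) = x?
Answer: -103612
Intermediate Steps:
D = -393
f(c, W) = c
R = 104216
h(U, C) = -786 + 2*U (h(U, C) = 2*(U - 393) = 2*(-393 + U) = -786 + 2*U)
t = -104430 (t = -214 - 1*104216 = -214 - 104216 = -104430)
t - h(l(9, -25), 152) = -104430 - (-786 + 2*(-16)) = -104430 - (-786 - 32) = -104430 - 1*(-818) = -104430 + 818 = -103612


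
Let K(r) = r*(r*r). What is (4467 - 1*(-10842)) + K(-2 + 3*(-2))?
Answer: 14797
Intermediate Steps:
K(r) = r**3 (K(r) = r*r**2 = r**3)
(4467 - 1*(-10842)) + K(-2 + 3*(-2)) = (4467 - 1*(-10842)) + (-2 + 3*(-2))**3 = (4467 + 10842) + (-2 - 6)**3 = 15309 + (-8)**3 = 15309 - 512 = 14797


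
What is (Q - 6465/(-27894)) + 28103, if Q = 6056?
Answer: 317612537/9298 ≈ 34159.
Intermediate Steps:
(Q - 6465/(-27894)) + 28103 = (6056 - 6465/(-27894)) + 28103 = (6056 - 6465*(-1/27894)) + 28103 = (6056 + 2155/9298) + 28103 = 56310843/9298 + 28103 = 317612537/9298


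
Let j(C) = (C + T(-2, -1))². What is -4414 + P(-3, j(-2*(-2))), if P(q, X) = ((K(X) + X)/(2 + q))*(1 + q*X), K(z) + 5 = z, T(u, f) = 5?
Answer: 33580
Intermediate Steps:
K(z) = -5 + z
j(C) = (5 + C)² (j(C) = (C + 5)² = (5 + C)²)
P(q, X) = (1 + X*q)*(-5 + 2*X)/(2 + q) (P(q, X) = (((-5 + X) + X)/(2 + q))*(1 + q*X) = ((-5 + 2*X)/(2 + q))*(1 + X*q) = (1 + X*q)*(-5 + 2*X)/(2 + q))
-4414 + P(-3, j(-2*(-2))) = -4414 + (-5 + 2*(5 - 2*(-2))² - 3*(5 - 2*(-2))⁴ + (5 - 2*(-2))²*(-3)*(-5 + (5 - 2*(-2))²))/(2 - 3) = -4414 + (-5 + 2*(5 + 4)² - 3*(5 + 4)⁴ + (5 + 4)²*(-3)*(-5 + (5 + 4)²))/(-1) = -4414 - (-5 + 2*9² - 3*(9²)² + 9²*(-3)*(-5 + 9²)) = -4414 - (-5 + 2*81 - 3*81² + 81*(-3)*(-5 + 81)) = -4414 - (-5 + 162 - 3*6561 + 81*(-3)*76) = -4414 - (-5 + 162 - 19683 - 18468) = -4414 - 1*(-37994) = -4414 + 37994 = 33580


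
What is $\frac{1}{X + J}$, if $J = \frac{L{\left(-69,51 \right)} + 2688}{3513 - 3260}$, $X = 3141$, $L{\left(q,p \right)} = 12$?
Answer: $\frac{253}{797373} \approx 0.00031729$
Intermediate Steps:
$J = \frac{2700}{253}$ ($J = \frac{12 + 2688}{3513 - 3260} = \frac{2700}{253} \approx 10.672$)
$\frac{1}{X + J} = \frac{1}{3141 + \frac{2700}{253}} = \frac{1}{\frac{797373}{253}} = \frac{253}{797373}$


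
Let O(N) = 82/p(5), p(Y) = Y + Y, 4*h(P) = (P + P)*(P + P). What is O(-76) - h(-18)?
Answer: -1579/5 ≈ -315.80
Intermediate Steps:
h(P) = P**2 (h(P) = ((P + P)*(P + P))/4 = ((2*P)*(2*P))/4 = (4*P**2)/4 = P**2)
p(Y) = 2*Y
O(N) = 41/5 (O(N) = 82/((2*5)) = 82/10 = 82*(1/10) = 41/5)
O(-76) - h(-18) = 41/5 - 1*(-18)**2 = 41/5 - 1*324 = 41/5 - 324 = -1579/5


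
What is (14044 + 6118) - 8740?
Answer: 11422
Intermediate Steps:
(14044 + 6118) - 8740 = 20162 - 8740 = 11422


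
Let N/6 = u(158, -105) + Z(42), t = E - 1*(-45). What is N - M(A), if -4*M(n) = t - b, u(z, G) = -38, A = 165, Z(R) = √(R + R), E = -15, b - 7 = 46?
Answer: -935/4 + 12*√21 ≈ -178.76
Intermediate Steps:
b = 53 (b = 7 + 46 = 53)
Z(R) = √2*√R (Z(R) = √(2*R) = √2*√R)
t = 30 (t = -15 - 1*(-45) = -15 + 45 = 30)
M(n) = 23/4 (M(n) = -(30 - 1*53)/4 = -(30 - 53)/4 = -¼*(-23) = 23/4)
N = -228 + 12*√21 (N = 6*(-38 + √2*√42) = 6*(-38 + 2*√21) = -228 + 12*√21 ≈ -173.01)
N - M(A) = (-228 + 12*√21) - 1*23/4 = (-228 + 12*√21) - 23/4 = -935/4 + 12*√21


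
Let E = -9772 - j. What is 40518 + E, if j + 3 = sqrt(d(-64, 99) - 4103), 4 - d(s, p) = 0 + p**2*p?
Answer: 30749 - I*sqrt(974398) ≈ 30749.0 - 987.12*I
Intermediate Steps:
d(s, p) = 4 - p**3 (d(s, p) = 4 - (0 + p**2*p) = 4 - (0 + p**3) = 4 - p**3)
j = -3 + I*sqrt(974398) (j = -3 + sqrt((4 - 1*99**3) - 4103) = -3 + sqrt((4 - 1*970299) - 4103) = -3 + sqrt((4 - 970299) - 4103) = -3 + sqrt(-970295 - 4103) = -3 + sqrt(-974398) = -3 + I*sqrt(974398) ≈ -3.0 + 987.12*I)
E = -9769 - I*sqrt(974398) (E = -9772 - (-3 + I*sqrt(974398)) = -9772 + (3 - I*sqrt(974398)) = -9769 - I*sqrt(974398) ≈ -9769.0 - 987.12*I)
40518 + E = 40518 + (-9769 - I*sqrt(974398)) = 30749 - I*sqrt(974398)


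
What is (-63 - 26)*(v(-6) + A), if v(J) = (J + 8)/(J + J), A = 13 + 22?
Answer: -18601/6 ≈ -3100.2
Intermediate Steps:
A = 35
v(J) = (8 + J)/(2*J) (v(J) = (8 + J)/((2*J)) = (8 + J)*(1/(2*J)) = (8 + J)/(2*J))
(-63 - 26)*(v(-6) + A) = (-63 - 26)*((1/2)*(8 - 6)/(-6) + 35) = -89*((1/2)*(-1/6)*2 + 35) = -89*(-1/6 + 35) = -89*209/6 = -18601/6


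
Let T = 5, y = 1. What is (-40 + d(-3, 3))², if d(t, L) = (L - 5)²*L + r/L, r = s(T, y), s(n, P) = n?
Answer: 6241/9 ≈ 693.44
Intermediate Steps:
r = 5
d(t, L) = 5/L + L*(-5 + L)² (d(t, L) = (L - 5)²*L + 5/L = (-5 + L)²*L + 5/L = L*(-5 + L)² + 5/L = 5/L + L*(-5 + L)²)
(-40 + d(-3, 3))² = (-40 + (5/3 + 3*(-5 + 3)²))² = (-40 + (5*(⅓) + 3*(-2)²))² = (-40 + (5/3 + 3*4))² = (-40 + (5/3 + 12))² = (-40 + 41/3)² = (-79/3)² = 6241/9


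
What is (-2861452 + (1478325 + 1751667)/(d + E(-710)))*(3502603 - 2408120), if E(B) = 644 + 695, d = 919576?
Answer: -2884127795270310004/920915 ≈ -3.1318e+12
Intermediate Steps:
E(B) = 1339
(-2861452 + (1478325 + 1751667)/(d + E(-710)))*(3502603 - 2408120) = (-2861452 + (1478325 + 1751667)/(919576 + 1339))*(3502603 - 2408120) = (-2861452 + 3229992/920915)*1094483 = -2635150838588/920915*1094483 = -2884127795270310004/920915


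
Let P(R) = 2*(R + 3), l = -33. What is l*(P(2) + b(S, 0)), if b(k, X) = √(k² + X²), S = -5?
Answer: -495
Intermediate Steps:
P(R) = 6 + 2*R (P(R) = 2*(3 + R) = 6 + 2*R)
b(k, X) = √(X² + k²)
l*(P(2) + b(S, 0)) = -33*((6 + 2*2) + √(0² + (-5)²)) = -33*((6 + 4) + √(0 + 25)) = -33*(10 + √25) = -33*(10 + 5) = -33*15 = -495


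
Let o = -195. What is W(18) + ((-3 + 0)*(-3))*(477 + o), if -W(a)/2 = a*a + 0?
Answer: 1890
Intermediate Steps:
W(a) = -2*a² (W(a) = -2*(a*a + 0) = -2*(a² + 0) = -2*a²)
W(18) + ((-3 + 0)*(-3))*(477 + o) = -2*18² + ((-3 + 0)*(-3))*(477 - 195) = -2*324 - 3*(-3)*282 = -648 + 9*282 = -648 + 2538 = 1890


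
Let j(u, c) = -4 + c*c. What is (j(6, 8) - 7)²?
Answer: 2809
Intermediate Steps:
j(u, c) = -4 + c²
(j(6, 8) - 7)² = ((-4 + 8²) - 7)² = ((-4 + 64) - 7)² = (60 - 7)² = 53² = 2809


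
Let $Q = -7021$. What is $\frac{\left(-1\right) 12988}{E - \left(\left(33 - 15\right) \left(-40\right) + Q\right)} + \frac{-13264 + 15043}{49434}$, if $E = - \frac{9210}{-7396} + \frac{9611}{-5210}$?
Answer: $- \frac{252182922573149}{153586336361766} \approx -1.642$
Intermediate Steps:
$E = - \frac{2887357}{4816645}$ ($E = \left(-9210\right) \left(- \frac{1}{7396}\right) + 9611 \left(- \frac{1}{5210}\right) = \frac{4605}{3698} - \frac{9611}{5210} = - \frac{2887357}{4816645} \approx -0.59945$)
$\frac{\left(-1\right) 12988}{E - \left(\left(33 - 15\right) \left(-40\right) + Q\right)} + \frac{-13264 + 15043}{49434} = \frac{\left(-1\right) 12988}{- \frac{2887357}{4816645} - \left(\left(33 - 15\right) \left(-40\right) - 7021\right)} + \frac{-13264 + 15043}{49434} = - \frac{12988}{- \frac{2887357}{4816645} - \left(18 \left(-40\right) - 7021\right)} + 1779 \cdot \frac{1}{49434} = - \frac{12988}{- \frac{2887357}{4816645} - \left(-720 - 7021\right)} + \frac{593}{16478} = - \frac{12988}{- \frac{2887357}{4816645} - -7741} + \frac{593}{16478} = - \frac{12988}{- \frac{2887357}{4816645} + 7741} + \frac{593}{16478} = - \frac{12988}{\frac{37282761588}{4816645}} + \frac{593}{16478} = \left(-12988\right) \frac{4816645}{37282761588} + \frac{593}{16478} = - \frac{15639646315}{9320690397} + \frac{593}{16478} = - \frac{252182922573149}{153586336361766}$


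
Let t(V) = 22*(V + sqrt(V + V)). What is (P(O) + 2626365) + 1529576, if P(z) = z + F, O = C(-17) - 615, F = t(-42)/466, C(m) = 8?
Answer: 968192360/233 + 22*I*sqrt(21)/233 ≈ 4.1553e+6 + 0.43269*I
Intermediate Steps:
t(V) = 22*V + 22*sqrt(2)*sqrt(V) (t(V) = 22*(V + sqrt(2*V)) = 22*(V + sqrt(2)*sqrt(V)) = 22*V + 22*sqrt(2)*sqrt(V))
F = -462/233 + 22*I*sqrt(21)/233 (F = (22*(-42) + 22*sqrt(2)*sqrt(-42))/466 = (-924 + 22*sqrt(2)*(I*sqrt(42)))*(1/466) = (-924 + 44*I*sqrt(21))*(1/466) = -462/233 + 22*I*sqrt(21)/233 ≈ -1.9828 + 0.43269*I)
O = -607 (O = 8 - 615 = -607)
P(z) = -462/233 + z + 22*I*sqrt(21)/233 (P(z) = z + (-462/233 + 22*I*sqrt(21)/233) = -462/233 + z + 22*I*sqrt(21)/233)
(P(O) + 2626365) + 1529576 = ((-462/233 - 607 + 22*I*sqrt(21)/233) + 2626365) + 1529576 = ((-141893/233 + 22*I*sqrt(21)/233) + 2626365) + 1529576 = (611801152/233 + 22*I*sqrt(21)/233) + 1529576 = 968192360/233 + 22*I*sqrt(21)/233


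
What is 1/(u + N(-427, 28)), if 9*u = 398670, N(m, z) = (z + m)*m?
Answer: 3/644009 ≈ 4.6583e-6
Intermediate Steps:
N(m, z) = m*(m + z) (N(m, z) = (m + z)*m = m*(m + z))
u = 132890/3 (u = (⅑)*398670 = 132890/3 ≈ 44297.)
1/(u + N(-427, 28)) = 1/(132890/3 - 427*(-427 + 28)) = 1/(132890/3 - 427*(-399)) = 1/(132890/3 + 170373) = 1/(644009/3) = 3/644009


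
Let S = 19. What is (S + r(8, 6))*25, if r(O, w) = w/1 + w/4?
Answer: 1325/2 ≈ 662.50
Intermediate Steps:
r(O, w) = 5*w/4 (r(O, w) = w*1 + w*(1/4) = w + w/4 = 5*w/4)
(S + r(8, 6))*25 = (19 + (5/4)*6)*25 = (19 + 15/2)*25 = (53/2)*25 = 1325/2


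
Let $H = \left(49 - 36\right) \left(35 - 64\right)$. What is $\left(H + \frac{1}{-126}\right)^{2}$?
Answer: $\frac{2256535009}{15876} \approx 1.4214 \cdot 10^{5}$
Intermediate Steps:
$H = -377$ ($H = 13 \left(-29\right) = -377$)
$\left(H + \frac{1}{-126}\right)^{2} = \left(-377 + \frac{1}{-126}\right)^{2} = \left(-377 - \frac{1}{126}\right)^{2} = \left(- \frac{47503}{126}\right)^{2} = \frac{2256535009}{15876}$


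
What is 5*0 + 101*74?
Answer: 7474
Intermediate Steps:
5*0 + 101*74 = 0 + 7474 = 7474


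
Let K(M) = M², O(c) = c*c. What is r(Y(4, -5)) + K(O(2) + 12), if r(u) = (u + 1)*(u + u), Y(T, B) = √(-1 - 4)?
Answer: 246 + 2*I*√5 ≈ 246.0 + 4.4721*I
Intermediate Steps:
Y(T, B) = I*√5 (Y(T, B) = √(-5) = I*√5)
r(u) = 2*u*(1 + u) (r(u) = (1 + u)*(2*u) = 2*u*(1 + u))
O(c) = c²
r(Y(4, -5)) + K(O(2) + 12) = 2*(I*√5)*(1 + I*√5) + (2² + 12)² = 2*I*√5*(1 + I*√5) + (4 + 12)² = 2*I*√5*(1 + I*√5) + 16² = 2*I*√5*(1 + I*√5) + 256 = 256 + 2*I*√5*(1 + I*√5)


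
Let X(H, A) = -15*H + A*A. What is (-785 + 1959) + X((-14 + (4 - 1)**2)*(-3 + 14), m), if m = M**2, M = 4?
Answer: 2255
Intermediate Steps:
m = 16 (m = 4**2 = 16)
X(H, A) = A**2 - 15*H (X(H, A) = -15*H + A**2 = A**2 - 15*H)
(-785 + 1959) + X((-14 + (4 - 1)**2)*(-3 + 14), m) = (-785 + 1959) + (16**2 - 15*(-14 + (4 - 1)**2)*(-3 + 14)) = 1174 + (256 - 15*(-14 + 3**2)*11) = 1174 + (256 - 15*(-14 + 9)*11) = 1174 + (256 - (-75)*11) = 1174 + (256 - 15*(-55)) = 1174 + (256 + 825) = 1174 + 1081 = 2255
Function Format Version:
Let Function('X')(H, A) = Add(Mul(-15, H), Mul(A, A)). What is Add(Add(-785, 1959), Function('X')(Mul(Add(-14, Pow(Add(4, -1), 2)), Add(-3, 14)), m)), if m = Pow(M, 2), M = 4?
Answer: 2255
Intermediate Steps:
m = 16 (m = Pow(4, 2) = 16)
Function('X')(H, A) = Add(Pow(A, 2), Mul(-15, H)) (Function('X')(H, A) = Add(Mul(-15, H), Pow(A, 2)) = Add(Pow(A, 2), Mul(-15, H)))
Add(Add(-785, 1959), Function('X')(Mul(Add(-14, Pow(Add(4, -1), 2)), Add(-3, 14)), m)) = Add(Add(-785, 1959), Add(Pow(16, 2), Mul(-15, Mul(Add(-14, Pow(Add(4, -1), 2)), Add(-3, 14))))) = Add(1174, Add(256, Mul(-15, Mul(Add(-14, Pow(3, 2)), 11)))) = Add(1174, Add(256, Mul(-15, Mul(Add(-14, 9), 11)))) = Add(1174, Add(256, Mul(-15, Mul(-5, 11)))) = Add(1174, Add(256, Mul(-15, -55))) = Add(1174, Add(256, 825)) = Add(1174, 1081) = 2255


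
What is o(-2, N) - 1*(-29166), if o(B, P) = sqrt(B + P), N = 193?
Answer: 29166 + sqrt(191) ≈ 29180.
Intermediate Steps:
o(-2, N) - 1*(-29166) = sqrt(-2 + 193) - 1*(-29166) = sqrt(191) + 29166 = 29166 + sqrt(191)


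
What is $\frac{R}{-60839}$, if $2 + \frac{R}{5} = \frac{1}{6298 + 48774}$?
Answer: $\frac{550715}{3350525408} \approx 0.00016437$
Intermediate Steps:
$R = - \frac{550715}{55072}$ ($R = -10 + \frac{5}{6298 + 48774} = -10 + \frac{5}{55072} = - \frac{550715}{55072} \approx -9.9999$)
$\frac{R}{-60839} = - \frac{550715}{55072 \left(-60839\right)} = \left(- \frac{550715}{55072}\right) \left(- \frac{1}{60839}\right) = \frac{550715}{3350525408}$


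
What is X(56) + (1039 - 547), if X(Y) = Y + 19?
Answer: 567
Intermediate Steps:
X(Y) = 19 + Y
X(56) + (1039 - 547) = (19 + 56) + (1039 - 547) = 75 + 492 = 567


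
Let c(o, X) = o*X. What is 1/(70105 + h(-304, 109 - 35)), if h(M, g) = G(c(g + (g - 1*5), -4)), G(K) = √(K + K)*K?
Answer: 70105/5289009521 + 1144*I*√286/5289009521 ≈ 1.3255e-5 + 3.6579e-6*I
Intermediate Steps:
c(o, X) = X*o
G(K) = √2*K^(3/2) (G(K) = √(2*K)*K = (√2*√K)*K = √2*K^(3/2))
h(M, g) = √2*(20 - 8*g)^(3/2) (h(M, g) = √2*(-4*(g + (g - 1*5)))^(3/2) = √2*(-4*(g + (g - 5)))^(3/2) = √2*(-4*(g + (-5 + g)))^(3/2) = √2*(-4*(-5 + 2*g))^(3/2) = √2*(20 - 8*g)^(3/2))
1/(70105 + h(-304, 109 - 35)) = 1/(70105 + 8*√2*(5 - 2*(109 - 35))^(3/2)) = 1/(70105 + 8*√2*(5 - 2*74)^(3/2)) = 1/(70105 + 8*√2*(5 - 148)^(3/2)) = 1/(70105 + 8*√2*(-143)^(3/2)) = 1/(70105 + 8*√2*(-143*I*√143)) = 1/(70105 - 1144*I*√286)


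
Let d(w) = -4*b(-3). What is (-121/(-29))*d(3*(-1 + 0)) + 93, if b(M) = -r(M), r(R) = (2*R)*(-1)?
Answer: 5601/29 ≈ 193.14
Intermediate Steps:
r(R) = -2*R
b(M) = 2*M (b(M) = -(-2)*M = 2*M)
d(w) = 24 (d(w) = -8*(-3) = -4*(-6) = 24)
(-121/(-29))*d(3*(-1 + 0)) + 93 = -121/(-29)*24 + 93 = -121*(-1/29)*24 + 93 = (121/29)*24 + 93 = 2904/29 + 93 = 5601/29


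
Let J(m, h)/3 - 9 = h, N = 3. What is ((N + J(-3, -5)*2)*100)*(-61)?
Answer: -164700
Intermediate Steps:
J(m, h) = 27 + 3*h
((N + J(-3, -5)*2)*100)*(-61) = ((3 + (27 + 3*(-5))*2)*100)*(-61) = ((3 + (27 - 15)*2)*100)*(-61) = ((3 + 12*2)*100)*(-61) = ((3 + 24)*100)*(-61) = (27*100)*(-61) = 2700*(-61) = -164700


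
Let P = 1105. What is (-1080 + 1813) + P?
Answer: 1838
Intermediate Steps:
(-1080 + 1813) + P = (-1080 + 1813) + 1105 = 733 + 1105 = 1838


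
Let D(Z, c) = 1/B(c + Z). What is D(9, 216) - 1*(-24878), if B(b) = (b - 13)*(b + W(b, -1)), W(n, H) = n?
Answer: 2373361201/95400 ≈ 24878.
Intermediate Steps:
B(b) = 2*b*(-13 + b) (B(b) = (b - 13)*(b + b) = (-13 + b)*(2*b) = 2*b*(-13 + b))
D(Z, c) = 1/(2*(Z + c)*(-13 + Z + c)) (D(Z, c) = 1/(2*(c + Z)*(-13 + (c + Z))) = 1/(2*(Z + c)*(-13 + (Z + c))) = 1/(2*(Z + c)*(-13 + Z + c)))
D(9, 216) - 1*(-24878) = 1/(2*((9 + 216)² - 13*9 - 13*216)) - 1*(-24878) = 1/(2*(225² - 117 - 2808)) + 24878 = 1/(2*(50625 - 117 - 2808)) + 24878 = (½)/47700 + 24878 = (½)*(1/47700) + 24878 = 1/95400 + 24878 = 2373361201/95400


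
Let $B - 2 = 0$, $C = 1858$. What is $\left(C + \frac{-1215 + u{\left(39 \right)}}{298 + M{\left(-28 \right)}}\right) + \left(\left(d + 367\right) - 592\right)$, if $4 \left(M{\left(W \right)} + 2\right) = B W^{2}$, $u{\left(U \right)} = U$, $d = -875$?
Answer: $\frac{65041}{86} \approx 756.29$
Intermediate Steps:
$B = 2$ ($B = 2 + 0 = 2$)
$M{\left(W \right)} = -2 + \frac{W^{2}}{2}$ ($M{\left(W \right)} = -2 + \frac{2 W^{2}}{4} = -2 + \frac{W^{2}}{2}$)
$\left(C + \frac{-1215 + u{\left(39 \right)}}{298 + M{\left(-28 \right)}}\right) + \left(\left(d + 367\right) - 592\right) = \left(1858 + \frac{-1215 + 39}{298 - \left(2 - \frac{\left(-28\right)^{2}}{2}\right)}\right) + \left(\left(-875 + 367\right) - 592\right) = \left(1858 - \frac{1176}{298 + \left(-2 + \frac{1}{2} \cdot 784\right)}\right) - 1100 = \left(1858 - \frac{1176}{298 + \left(-2 + 392\right)}\right) - 1100 = \left(1858 - \frac{1176}{298 + 390}\right) - 1100 = \left(1858 - \frac{1176}{688}\right) - 1100 = \left(1858 - \frac{147}{86}\right) - 1100 = \frac{159641}{86} - 1100 = \frac{65041}{86}$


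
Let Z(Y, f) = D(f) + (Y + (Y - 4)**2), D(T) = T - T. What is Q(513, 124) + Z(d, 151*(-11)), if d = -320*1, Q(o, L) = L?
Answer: 104780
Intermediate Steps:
d = -320
D(T) = 0
Z(Y, f) = Y + (-4 + Y)**2 (Z(Y, f) = 0 + (Y + (Y - 4)**2) = 0 + (Y + (-4 + Y)**2) = Y + (-4 + Y)**2)
Q(513, 124) + Z(d, 151*(-11)) = 124 + (-320 + (-4 - 320)**2) = 124 + (-320 + (-324)**2) = 124 + (-320 + 104976) = 124 + 104656 = 104780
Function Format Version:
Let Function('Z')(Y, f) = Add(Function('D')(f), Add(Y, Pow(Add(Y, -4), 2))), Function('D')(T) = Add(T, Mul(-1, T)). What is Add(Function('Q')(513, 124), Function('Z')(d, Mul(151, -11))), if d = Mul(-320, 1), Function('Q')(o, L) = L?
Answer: 104780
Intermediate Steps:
d = -320
Function('D')(T) = 0
Function('Z')(Y, f) = Add(Y, Pow(Add(-4, Y), 2)) (Function('Z')(Y, f) = Add(0, Add(Y, Pow(Add(Y, -4), 2))) = Add(0, Add(Y, Pow(Add(-4, Y), 2))) = Add(Y, Pow(Add(-4, Y), 2)))
Add(Function('Q')(513, 124), Function('Z')(d, Mul(151, -11))) = Add(124, Add(-320, Pow(Add(-4, -320), 2))) = Add(124, Add(-320, Pow(-324, 2))) = Add(124, Add(-320, 104976)) = Add(124, 104656) = 104780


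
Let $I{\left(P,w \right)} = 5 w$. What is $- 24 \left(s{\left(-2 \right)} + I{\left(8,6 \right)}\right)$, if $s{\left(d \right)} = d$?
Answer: $-672$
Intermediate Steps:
$- 24 \left(s{\left(-2 \right)} + I{\left(8,6 \right)}\right) = - 24 \left(-2 + 5 \cdot 6\right) = - 24 \left(-2 + 30\right) = \left(-24\right) 28 = -672$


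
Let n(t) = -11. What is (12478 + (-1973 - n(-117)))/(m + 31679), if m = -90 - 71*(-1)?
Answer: 2629/7915 ≈ 0.33215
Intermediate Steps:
m = -19 (m = -90 + 71 = -19)
(12478 + (-1973 - n(-117)))/(m + 31679) = (12478 + (-1973 - 1*(-11)))/(-19 + 31679) = (12478 + (-1973 + 11))/31660 = (12478 - 1962)*(1/31660) = 10516*(1/31660) = 2629/7915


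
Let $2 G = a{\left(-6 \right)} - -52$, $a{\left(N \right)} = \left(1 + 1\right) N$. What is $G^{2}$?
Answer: $400$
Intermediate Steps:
$a{\left(N \right)} = 2 N$
$G = 20$ ($G = \frac{2 \left(-6\right) - -52}{2} = \frac{-12 + 52}{2} = \frac{1}{2} \cdot 40 = 20$)
$G^{2} = 20^{2} = 400$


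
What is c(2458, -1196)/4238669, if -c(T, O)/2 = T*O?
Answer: 5879536/4238669 ≈ 1.3871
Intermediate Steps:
c(T, O) = -2*O*T (c(T, O) = -2*T*O = -2*O*T)
c(2458, -1196)/4238669 = -2*(-1196)*2458/4238669 = 5879536*(1/4238669) = 5879536/4238669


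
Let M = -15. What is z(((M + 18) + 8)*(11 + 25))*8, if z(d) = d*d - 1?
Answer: 1254520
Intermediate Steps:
z(d) = -1 + d² (z(d) = d² - 1 = -1 + d²)
z(((M + 18) + 8)*(11 + 25))*8 = (-1 + (((-15 + 18) + 8)*(11 + 25))²)*8 = (-1 + ((3 + 8)*36)²)*8 = (-1 + (11*36)²)*8 = (-1 + 396²)*8 = (-1 + 156816)*8 = 156815*8 = 1254520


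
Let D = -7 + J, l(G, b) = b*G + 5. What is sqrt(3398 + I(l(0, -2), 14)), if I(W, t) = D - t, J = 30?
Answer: sqrt(3407) ≈ 58.370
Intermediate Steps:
l(G, b) = 5 + G*b (l(G, b) = G*b + 5 = 5 + G*b)
D = 23 (D = -7 + 30 = 23)
I(W, t) = 23 - t
sqrt(3398 + I(l(0, -2), 14)) = sqrt(3398 + (23 - 1*14)) = sqrt(3398 + (23 - 14)) = sqrt(3398 + 9) = sqrt(3407)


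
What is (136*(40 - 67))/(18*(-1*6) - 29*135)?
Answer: 136/149 ≈ 0.91275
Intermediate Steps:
(136*(40 - 67))/(18*(-1*6) - 29*135) = (136*(-27))/(18*(-6) - 3915) = -3672/(-108 - 3915) = -3672/(-4023) = -3672*(-1/4023) = 136/149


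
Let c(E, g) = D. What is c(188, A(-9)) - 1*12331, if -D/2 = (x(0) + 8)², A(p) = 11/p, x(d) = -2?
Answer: -12403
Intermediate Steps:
D = -72 (D = -2*(-2 + 8)² = -2*6² = -2*36 = -72)
c(E, g) = -72
c(188, A(-9)) - 1*12331 = -72 - 1*12331 = -72 - 12331 = -12403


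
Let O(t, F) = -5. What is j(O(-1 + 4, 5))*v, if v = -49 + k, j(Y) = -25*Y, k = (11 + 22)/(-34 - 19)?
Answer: -328750/53 ≈ -6202.8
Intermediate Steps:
k = -33/53 (k = 33/(-53) = 33*(-1/53) = -33/53 ≈ -0.62264)
v = -2630/53 (v = -49 - 33/53 = -2630/53 ≈ -49.623)
j(O(-1 + 4, 5))*v = -25*(-5)*(-2630/53) = 125*(-2630/53) = -328750/53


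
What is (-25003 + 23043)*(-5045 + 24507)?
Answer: -38145520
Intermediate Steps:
(-25003 + 23043)*(-5045 + 24507) = -1960*19462 = -38145520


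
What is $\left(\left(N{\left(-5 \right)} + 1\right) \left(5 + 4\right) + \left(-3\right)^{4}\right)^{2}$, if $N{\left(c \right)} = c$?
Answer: $2025$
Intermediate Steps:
$\left(\left(N{\left(-5 \right)} + 1\right) \left(5 + 4\right) + \left(-3\right)^{4}\right)^{2} = \left(\left(-5 + 1\right) \left(5 + 4\right) + \left(-3\right)^{4}\right)^{2} = \left(\left(-4\right) 9 + 81\right)^{2} = \left(-36 + 81\right)^{2} = 45^{2} = 2025$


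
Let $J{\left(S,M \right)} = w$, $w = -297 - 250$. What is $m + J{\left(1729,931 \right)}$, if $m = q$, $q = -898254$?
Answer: $-898801$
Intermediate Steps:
$m = -898254$
$w = -547$
$J{\left(S,M \right)} = -547$
$m + J{\left(1729,931 \right)} = -898254 - 547 = -898801$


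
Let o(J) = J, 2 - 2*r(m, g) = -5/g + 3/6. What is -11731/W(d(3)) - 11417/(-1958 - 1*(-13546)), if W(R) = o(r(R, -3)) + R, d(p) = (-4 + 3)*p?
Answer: 1630843507/428756 ≈ 3803.7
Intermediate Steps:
r(m, g) = ¾ + 5/(2*g) (r(m, g) = 1 - (-5/g + 3/6)/2 = 1 - (-5/g + 3*(⅙))/2 = 1 - (-5/g + ½)/2 = 1 - (½ - 5/g)/2 = 1 + (-¼ + 5/(2*g)) = ¾ + 5/(2*g))
d(p) = -p
W(R) = -1/12 + R (W(R) = (¼)*(10 + 3*(-3))/(-3) + R = (¼)*(-⅓)*(10 - 9) + R = (¼)*(-⅓)*1 + R = -1/12 + R)
-11731/W(d(3)) - 11417/(-1958 - 1*(-13546)) = -11731/(-1/12 - 1*3) - 11417/(-1958 - 1*(-13546)) = -11731/(-1/12 - 3) - 11417/(-1958 + 13546) = -11731/(-37/12) - 11417/11588 = -11731*(-12/37) - 11417*1/11588 = 140772/37 - 11417/11588 = 1630843507/428756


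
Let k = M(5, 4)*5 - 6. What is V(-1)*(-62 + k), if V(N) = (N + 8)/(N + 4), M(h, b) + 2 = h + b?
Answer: -77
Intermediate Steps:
M(h, b) = -2 + b + h (M(h, b) = -2 + (h + b) = -2 + (b + h) = -2 + b + h)
V(N) = (8 + N)/(4 + N)
k = 29 (k = (-2 + 4 + 5)*5 - 6 = 7*5 - 6 = 35 - 6 = 29)
V(-1)*(-62 + k) = ((8 - 1)/(4 - 1))*(-62 + 29) = (7/3)*(-33) = -77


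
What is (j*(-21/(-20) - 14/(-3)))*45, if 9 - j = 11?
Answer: -1029/2 ≈ -514.50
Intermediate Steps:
j = -2 (j = 9 - 1*11 = 9 - 11 = -2)
(j*(-21/(-20) - 14/(-3)))*45 = -2*(-21/(-20) - 14/(-3))*45 = -2*(-21*(-1/20) - 14*(-⅓))*45 = -2*(21/20 + 14/3)*45 = -2*343/60*45 = -343/30*45 = -1029/2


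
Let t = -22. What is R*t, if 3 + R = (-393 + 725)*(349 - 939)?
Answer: 4309426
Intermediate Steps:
R = -195883 (R = -3 + (-393 + 725)*(349 - 939) = -3 + 332*(-590) = -3 - 195880 = -195883)
R*t = -195883*(-22) = 4309426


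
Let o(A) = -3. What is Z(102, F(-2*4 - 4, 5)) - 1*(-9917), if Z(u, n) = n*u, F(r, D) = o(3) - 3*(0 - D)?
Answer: 11141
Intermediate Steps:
F(r, D) = -3 + 3*D (F(r, D) = -3 - 3*(0 - D) = -3 - (-3)*D = -3 + 3*D)
Z(102, F(-2*4 - 4, 5)) - 1*(-9917) = (-3 + 3*5)*102 - 1*(-9917) = (-3 + 15)*102 + 9917 = 12*102 + 9917 = 1224 + 9917 = 11141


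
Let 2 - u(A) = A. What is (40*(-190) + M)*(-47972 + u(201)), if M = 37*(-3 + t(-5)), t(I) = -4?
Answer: 378575889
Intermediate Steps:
u(A) = 2 - A
M = -259 (M = 37*(-3 - 4) = 37*(-7) = -259)
(40*(-190) + M)*(-47972 + u(201)) = (40*(-190) - 259)*(-47972 + (2 - 1*201)) = (-7600 - 259)*(-47972 + (2 - 201)) = -7859*(-47972 - 199) = -7859*(-48171) = 378575889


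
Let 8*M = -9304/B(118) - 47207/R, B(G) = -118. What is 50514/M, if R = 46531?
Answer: 1109420392848/213676999 ≈ 5192.0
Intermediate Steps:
M = 213676999/21962632 (M = (-9304/(-118) - 47207/46531)/8 = (-9304*(-1/118) - 47207*1/46531)/8 = (4652/59 - 47207/46531)/8 = (⅛)*(213676999/2745329) = 213676999/21962632 ≈ 9.7291)
50514/M = 50514/(213676999/21962632) = 50514*(21962632/213676999) = 1109420392848/213676999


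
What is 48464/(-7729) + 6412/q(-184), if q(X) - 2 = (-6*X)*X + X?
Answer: -4951580950/785722411 ≈ -6.3019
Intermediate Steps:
q(X) = 2 + X - 6*X² (q(X) = 2 + ((-6*X)*X + X) = 2 + (-6*X² + X) = 2 + (X - 6*X²) = 2 + X - 6*X²)
48464/(-7729) + 6412/q(-184) = 48464/(-7729) + 6412/(2 - 184 - 6*(-184)²) = 48464*(-1/7729) + 6412/(2 - 184 - 6*33856) = -48464/7729 + 6412/(2 - 184 - 203136) = -48464/7729 + 6412/(-203318) = -48464/7729 + 6412*(-1/203318) = -48464/7729 - 3206/101659 = -4951580950/785722411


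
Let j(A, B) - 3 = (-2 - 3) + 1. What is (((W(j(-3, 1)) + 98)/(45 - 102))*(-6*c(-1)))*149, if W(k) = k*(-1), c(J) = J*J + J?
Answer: 0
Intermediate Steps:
c(J) = J + J² (c(J) = J² + J = J + J²)
j(A, B) = -1 (j(A, B) = 3 + ((-2 - 3) + 1) = 3 + (-5 + 1) = 3 - 4 = -1)
W(k) = -k
(((W(j(-3, 1)) + 98)/(45 - 102))*(-6*c(-1)))*149 = (((-1*(-1) + 98)/(45 - 102))*(-(-6)*(1 - 1)))*149 = (((1 + 98)/(-57))*(-(-6)*0))*149 = ((99*(-1/57))*(-6*0))*149 = -33/19*0*149 = 0*149 = 0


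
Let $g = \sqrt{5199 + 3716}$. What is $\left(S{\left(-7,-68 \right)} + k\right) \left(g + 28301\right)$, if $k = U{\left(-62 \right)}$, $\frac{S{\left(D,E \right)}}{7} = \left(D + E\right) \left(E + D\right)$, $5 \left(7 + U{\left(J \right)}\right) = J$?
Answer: $\frac{5569014178}{5} + \frac{196778 \sqrt{8915}}{5} \approx 1.1175 \cdot 10^{9}$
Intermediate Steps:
$U{\left(J \right)} = -7 + \frac{J}{5}$
$S{\left(D,E \right)} = 7 \left(D + E\right)^{2}$ ($S{\left(D,E \right)} = 7 \left(D + E\right) \left(E + D\right) = 7 \left(D + E\right) \left(D + E\right) = 7 \left(D + E\right)^{2}$)
$k = - \frac{97}{5}$ ($k = -7 + \frac{1}{5} \left(-62\right) = -7 - \frac{62}{5} = - \frac{97}{5} \approx -19.4$)
$g = \sqrt{8915} \approx 94.419$
$\left(S{\left(-7,-68 \right)} + k\right) \left(g + 28301\right) = \left(7 \left(-7 - 68\right)^{2} - \frac{97}{5}\right) \left(\sqrt{8915} + 28301\right) = \left(7 \left(-75\right)^{2} - \frac{97}{5}\right) \left(28301 + \sqrt{8915}\right) = \left(7 \cdot 5625 - \frac{97}{5}\right) \left(28301 + \sqrt{8915}\right) = \left(39375 - \frac{97}{5}\right) \left(28301 + \sqrt{8915}\right) = \frac{196778 \left(28301 + \sqrt{8915}\right)}{5} = \frac{5569014178}{5} + \frac{196778 \sqrt{8915}}{5}$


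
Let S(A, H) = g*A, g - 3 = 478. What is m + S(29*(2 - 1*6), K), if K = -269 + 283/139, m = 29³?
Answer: -31407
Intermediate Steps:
g = 481 (g = 3 + 478 = 481)
m = 24389
K = -37108/139 (K = -269 + 283*(1/139) = -269 + 283/139 = -37108/139 ≈ -266.96)
S(A, H) = 481*A
m + S(29*(2 - 1*6), K) = 24389 + 481*(29*(2 - 1*6)) = 24389 + 481*(29*(2 - 6)) = 24389 + 481*(29*(-4)) = 24389 + 481*(-116) = 24389 - 55796 = -31407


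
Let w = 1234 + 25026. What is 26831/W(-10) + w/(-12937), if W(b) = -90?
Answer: -349476047/1164330 ≈ -300.15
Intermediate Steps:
w = 26260
26831/W(-10) + w/(-12937) = 26831/(-90) + 26260/(-12937) = 26831*(-1/90) + 26260*(-1/12937) = -26831/90 - 26260/12937 = -349476047/1164330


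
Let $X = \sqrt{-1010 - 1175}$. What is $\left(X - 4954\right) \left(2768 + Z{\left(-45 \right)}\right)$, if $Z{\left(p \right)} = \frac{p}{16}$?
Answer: $- \frac{109589911}{8} + \frac{44243 i \sqrt{2185}}{16} \approx -1.3699 \cdot 10^{7} + 1.2926 \cdot 10^{5} i$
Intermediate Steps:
$Z{\left(p \right)} = \frac{p}{16}$ ($Z{\left(p \right)} = p \frac{1}{16} = \frac{p}{16}$)
$X = i \sqrt{2185}$ ($X = \sqrt{-2185} = i \sqrt{2185} \approx 46.744 i$)
$\left(X - 4954\right) \left(2768 + Z{\left(-45 \right)}\right) = \left(i \sqrt{2185} - 4954\right) \left(2768 + \frac{1}{16} \left(-45\right)\right) = \left(-4954 + i \sqrt{2185}\right) \left(2768 - \frac{45}{16}\right) = \left(-4954 + i \sqrt{2185}\right) \frac{44243}{16} = - \frac{109589911}{8} + \frac{44243 i \sqrt{2185}}{16}$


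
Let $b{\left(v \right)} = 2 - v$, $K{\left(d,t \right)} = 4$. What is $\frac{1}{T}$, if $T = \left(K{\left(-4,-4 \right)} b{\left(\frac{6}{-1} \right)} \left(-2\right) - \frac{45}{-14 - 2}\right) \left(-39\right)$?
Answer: $\frac{16}{38181} \approx 0.00041906$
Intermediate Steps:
$T = \frac{38181}{16}$ ($T = \left(4 \left(2 - \frac{6}{-1}\right) \left(-2\right) - \frac{45}{-14 - 2}\right) \left(-39\right) = \left(4 \left(2 - 6 \left(-1\right)\right) \left(-2\right) - \frac{45}{-14 - 2}\right) \left(-39\right) = \left(4 \left(2 - -6\right) \left(-2\right) - \frac{45}{-16}\right) \left(-39\right) = \left(4 \left(2 + 6\right) \left(-2\right) - - \frac{45}{16}\right) \left(-39\right) = \left(4 \cdot 8 \left(-2\right) + \frac{45}{16}\right) \left(-39\right) = \left(32 \left(-2\right) + \frac{45}{16}\right) \left(-39\right) = \left(-64 + \frac{45}{16}\right) \left(-39\right) = \left(- \frac{979}{16}\right) \left(-39\right) = \frac{38181}{16} \approx 2386.3$)
$\frac{1}{T} = \frac{1}{\frac{38181}{16}} = \frac{16}{38181}$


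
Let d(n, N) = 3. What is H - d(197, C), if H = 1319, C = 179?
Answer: 1316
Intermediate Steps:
H - d(197, C) = 1319 - 1*3 = 1319 - 3 = 1316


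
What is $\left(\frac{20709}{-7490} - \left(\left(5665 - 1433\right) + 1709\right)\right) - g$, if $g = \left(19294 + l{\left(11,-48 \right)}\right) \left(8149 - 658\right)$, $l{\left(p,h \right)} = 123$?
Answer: $- \frac{1089485593829}{7490} \approx -1.4546 \cdot 10^{8}$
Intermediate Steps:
$g = 145452747$ ($g = \left(19294 + 123\right) \left(8149 - 658\right) = 19417 \cdot 7491 = 145452747$)
$\left(\frac{20709}{-7490} - \left(\left(5665 - 1433\right) + 1709\right)\right) - g = \left(\frac{20709}{-7490} - \left(\left(5665 - 1433\right) + 1709\right)\right) - 145452747 = \left(20709 \left(- \frac{1}{7490}\right) - \left(4232 + 1709\right)\right) - 145452747 = \left(- \frac{20709}{7490} - 5941\right) - 145452747 = - \frac{44518799}{7490} - 145452747 = - \frac{1089485593829}{7490}$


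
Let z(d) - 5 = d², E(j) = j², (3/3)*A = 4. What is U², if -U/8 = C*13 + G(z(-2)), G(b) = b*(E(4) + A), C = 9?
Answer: 5645376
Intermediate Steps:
A = 4
z(d) = 5 + d²
G(b) = 20*b (G(b) = b*(4² + 4) = b*(16 + 4) = b*20 = 20*b)
U = -2376 (U = -8*(9*13 + 20*(5 + (-2)²)) = -8*(117 + 20*(5 + 4)) = -8*(117 + 20*9) = -8*(117 + 180) = -8*297 = -2376)
U² = (-2376)² = 5645376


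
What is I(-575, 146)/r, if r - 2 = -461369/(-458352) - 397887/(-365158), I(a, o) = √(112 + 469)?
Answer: 83685449808*√581/342793341379 ≈ 5.8844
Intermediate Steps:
I(a, o) = √581
r = 342793341379/83685449808 (r = 2 + (-461369/(-458352) - 397887/(-365158)) = 2 + (-461369*(-1/458352) - 397887*(-1/365158)) = 2 + (461369/458352 + 397887/365158) = 2 + 175422441763/83685449808 = 342793341379/83685449808 ≈ 4.0962)
I(-575, 146)/r = √581/(342793341379/83685449808) = √581*(83685449808/342793341379) = 83685449808*√581/342793341379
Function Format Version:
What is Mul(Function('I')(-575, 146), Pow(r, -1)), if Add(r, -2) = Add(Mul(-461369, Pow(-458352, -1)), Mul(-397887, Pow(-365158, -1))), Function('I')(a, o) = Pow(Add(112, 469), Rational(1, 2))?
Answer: Mul(Rational(83685449808, 342793341379), Pow(581, Rational(1, 2))) ≈ 5.8844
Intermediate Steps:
Function('I')(a, o) = Pow(581, Rational(1, 2))
r = Rational(342793341379, 83685449808) (r = Add(2, Add(Mul(-461369, Pow(-458352, -1)), Mul(-397887, Pow(-365158, -1)))) = Add(2, Add(Mul(-461369, Rational(-1, 458352)), Mul(-397887, Rational(-1, 365158)))) = Add(2, Add(Rational(461369, 458352), Rational(397887, 365158))) = Add(2, Rational(175422441763, 83685449808)) = Rational(342793341379, 83685449808) ≈ 4.0962)
Mul(Function('I')(-575, 146), Pow(r, -1)) = Mul(Pow(581, Rational(1, 2)), Pow(Rational(342793341379, 83685449808), -1)) = Mul(Pow(581, Rational(1, 2)), Rational(83685449808, 342793341379)) = Mul(Rational(83685449808, 342793341379), Pow(581, Rational(1, 2)))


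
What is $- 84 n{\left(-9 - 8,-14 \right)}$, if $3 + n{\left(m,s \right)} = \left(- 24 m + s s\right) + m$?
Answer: $-49056$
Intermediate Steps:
$n{\left(m,s \right)} = -3 + s^{2} - 23 m$ ($n{\left(m,s \right)} = -3 - \left(23 m - s s\right) = -3 - \left(- s^{2} + 23 m\right) = -3 + s^{2} - 23 m$)
$- 84 n{\left(-9 - 8,-14 \right)} = - 84 \left(-3 + \left(-14\right)^{2} - 23 \left(-9 - 8\right)\right) = - 84 \left(-3 + 196 - -391\right) = - 84 \left(-3 + 196 + 391\right) = \left(-84\right) 584 = -49056$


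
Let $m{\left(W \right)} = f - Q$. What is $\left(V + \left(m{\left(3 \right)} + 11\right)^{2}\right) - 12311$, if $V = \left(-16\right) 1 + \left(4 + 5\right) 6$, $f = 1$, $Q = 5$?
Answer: $-12224$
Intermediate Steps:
$m{\left(W \right)} = -4$ ($m{\left(W \right)} = 1 - 5 = -4$)
$V = 38$ ($V = -16 + 9 \cdot 6 = -16 + 54 = 38$)
$\left(V + \left(m{\left(3 \right)} + 11\right)^{2}\right) - 12311 = \left(38 + \left(-4 + 11\right)^{2}\right) - 12311 = \left(38 + 7^{2}\right) - 12311 = \left(38 + 49\right) - 12311 = 87 - 12311 = -12224$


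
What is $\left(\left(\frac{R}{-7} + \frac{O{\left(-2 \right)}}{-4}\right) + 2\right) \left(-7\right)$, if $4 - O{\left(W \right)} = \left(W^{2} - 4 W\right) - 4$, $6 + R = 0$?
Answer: $-27$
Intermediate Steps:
$R = -6$ ($R = -6 + 0 = -6$)
$O{\left(W \right)} = 8 - W^{2} + 4 W$ ($O{\left(W \right)} = 4 - \left(\left(W^{2} - 4 W\right) - 4\right) = 4 - \left(-4 + W^{2} - 4 W\right) = 4 + \left(4 - W^{2} + 4 W\right) = 8 - W^{2} + 4 W$)
$\left(\left(\frac{R}{-7} + \frac{O{\left(-2 \right)}}{-4}\right) + 2\right) \left(-7\right) = \left(\left(- \frac{6}{-7} + \frac{8 - \left(-2\right)^{2} + 4 \left(-2\right)}{-4}\right) + 2\right) \left(-7\right) = \left(\left(\left(-6\right) \left(- \frac{1}{7}\right) + \left(8 - 4 - 8\right) \left(- \frac{1}{4}\right)\right) + 2\right) \left(-7\right) = \left(\left(\frac{6}{7} + \left(8 - 4 - 8\right) \left(- \frac{1}{4}\right)\right) + 2\right) \left(-7\right) = \left(\left(\frac{6}{7} - -1\right) + 2\right) \left(-7\right) = \left(\left(\frac{6}{7} + 1\right) + 2\right) \left(-7\right) = \left(\frac{13}{7} + 2\right) \left(-7\right) = \frac{27}{7} \left(-7\right) = -27$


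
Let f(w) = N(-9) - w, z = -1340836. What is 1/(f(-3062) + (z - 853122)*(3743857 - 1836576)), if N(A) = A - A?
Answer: -1/4184494405136 ≈ -2.3898e-13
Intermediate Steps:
N(A) = 0
f(w) = -w (f(w) = 0 - w = -w)
1/(f(-3062) + (z - 853122)*(3743857 - 1836576)) = 1/(-1*(-3062) + (-1340836 - 853122)*(3743857 - 1836576)) = 1/(3062 - 2193958*1907281) = 1/(3062 - 4184494408198) = 1/(-4184494405136) = -1/4184494405136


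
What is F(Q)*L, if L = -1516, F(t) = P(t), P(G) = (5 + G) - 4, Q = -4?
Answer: 4548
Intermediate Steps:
P(G) = 1 + G
F(t) = 1 + t
F(Q)*L = (1 - 4)*(-1516) = -3*(-1516) = 4548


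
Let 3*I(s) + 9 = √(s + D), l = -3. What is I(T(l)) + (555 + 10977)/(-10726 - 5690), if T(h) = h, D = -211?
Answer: -5065/1368 + I*√214/3 ≈ -3.7025 + 4.8762*I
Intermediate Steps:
I(s) = -3 + √(-211 + s)/3 (I(s) = -3 + √(s - 211)/3 = -3 + √(-211 + s)/3)
I(T(l)) + (555 + 10977)/(-10726 - 5690) = (-3 + √(-211 - 3)/3) + (555 + 10977)/(-10726 - 5690) = (-3 + √(-214)/3) + 11532/(-16416) = (-3 + (I*√214)/3) + 11532*(-1/16416) = (-3 + I*√214/3) - 961/1368 = -5065/1368 + I*√214/3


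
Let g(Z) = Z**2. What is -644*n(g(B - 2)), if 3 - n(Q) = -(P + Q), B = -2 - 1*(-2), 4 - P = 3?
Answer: -5152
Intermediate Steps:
P = 1 (P = 4 - 1*3 = 4 - 3 = 1)
B = 0 (B = -2 + 2 = 0)
n(Q) = 4 + Q (n(Q) = 3 - (-1)*(1 + Q) = 3 - (-1 - Q) = 3 + (1 + Q) = 4 + Q)
-644*n(g(B - 2)) = -644*(4 + (0 - 2)**2) = -644*(4 + (-2)**2) = -644*(4 + 4) = -644*8 = -5152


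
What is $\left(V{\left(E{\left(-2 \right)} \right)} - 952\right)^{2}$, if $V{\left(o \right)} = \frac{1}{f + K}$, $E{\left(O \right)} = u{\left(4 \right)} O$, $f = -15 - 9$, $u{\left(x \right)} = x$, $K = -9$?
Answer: $\frac{987027889}{1089} \approx 9.0636 \cdot 10^{5}$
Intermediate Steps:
$f = -24$ ($f = -15 - 9 = -24$)
$E{\left(O \right)} = 4 O$
$V{\left(o \right)} = - \frac{1}{33}$ ($V{\left(o \right)} = \frac{1}{-24 - 9} = \frac{1}{-33} = - \frac{1}{33}$)
$\left(V{\left(E{\left(-2 \right)} \right)} - 952\right)^{2} = \left(- \frac{1}{33} - 952\right)^{2} = \left(- \frac{31417}{33}\right)^{2} = \frac{987027889}{1089}$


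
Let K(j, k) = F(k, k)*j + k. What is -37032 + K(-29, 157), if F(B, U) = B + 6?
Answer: -41602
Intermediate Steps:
F(B, U) = 6 + B
K(j, k) = k + j*(6 + k) (K(j, k) = (6 + k)*j + k = j*(6 + k) + k = k + j*(6 + k))
-37032 + K(-29, 157) = -37032 + (157 - 29*(6 + 157)) = -37032 + (157 - 29*163) = -37032 + (157 - 4727) = -37032 - 4570 = -41602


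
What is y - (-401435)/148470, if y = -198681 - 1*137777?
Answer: -9990703565/29694 ≈ -3.3646e+5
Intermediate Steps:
y = -336458 (y = -198681 - 137777 = -336458)
y - (-401435)/148470 = -336458 - (-401435)/148470 = -336458 - 1*(-80287/29694) = -336458 + 80287/29694 = -9990703565/29694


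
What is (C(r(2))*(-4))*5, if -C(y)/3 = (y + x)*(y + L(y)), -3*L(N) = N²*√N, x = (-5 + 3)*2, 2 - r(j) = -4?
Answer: 720 - 1440*√6 ≈ -2807.3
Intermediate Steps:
r(j) = 6 (r(j) = 2 - 1*(-4) = 2 + 4 = 6)
x = -4 (x = -2*2 = -4)
L(N) = -N^(5/2)/3 (L(N) = -N²*√N/3 = -N^(5/2)/3)
C(y) = -3*(-4 + y)*(y - y^(5/2)/3) (C(y) = -3*(y - 4)*(y - y^(5/2)/3) = -3*(-4 + y)*(y - y^(5/2)/3))
(C(r(2))*(-4))*5 = ((6^(7/2) - 144*√6 - 3*6² + 12*6)*(-4))*5 = ((216*√6 - 144*√6 - 3*36 + 72)*(-4))*5 = ((216*√6 - 144*√6 - 108 + 72)*(-4))*5 = ((-36 + 72*√6)*(-4))*5 = (144 - 288*√6)*5 = 720 - 1440*√6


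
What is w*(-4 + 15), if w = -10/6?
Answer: -55/3 ≈ -18.333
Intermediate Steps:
w = -5/3 (w = -10*⅙ = -5/3 ≈ -1.6667)
w*(-4 + 15) = -5*(-4 + 15)/3 = -5/3*11 = -55/3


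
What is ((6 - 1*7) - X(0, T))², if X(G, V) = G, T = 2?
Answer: 1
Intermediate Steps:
((6 - 1*7) - X(0, T))² = ((6 - 1*7) - 1*0)² = ((6 - 7) + 0)² = (-1 + 0)² = (-1)² = 1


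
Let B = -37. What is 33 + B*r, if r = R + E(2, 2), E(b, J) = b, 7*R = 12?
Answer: -731/7 ≈ -104.43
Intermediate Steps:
R = 12/7 (R = (⅐)*12 = 12/7 ≈ 1.7143)
r = 26/7 (r = 12/7 + 2 = 26/7 ≈ 3.7143)
33 + B*r = 33 - 37*26/7 = 33 - 962/7 = -731/7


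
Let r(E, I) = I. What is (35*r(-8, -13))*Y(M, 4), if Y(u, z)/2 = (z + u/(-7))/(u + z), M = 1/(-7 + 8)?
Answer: -702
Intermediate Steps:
M = 1 (M = 1/1 = 1)
Y(u, z) = 2*(z - u/7)/(u + z) (Y(u, z) = 2*((z + u/(-7))/(u + z)) = 2*((z + u*(-⅐))/(u + z)) = 2*((z - u/7)/(u + z)) = 2*(z - u/7)/(u + z))
(35*r(-8, -13))*Y(M, 4) = (35*(-13))*((2*4 - 2/7*1)/(1 + 4)) = -455*(8 - 2/7)/5 = -91*54/7 = -455*54/35 = -702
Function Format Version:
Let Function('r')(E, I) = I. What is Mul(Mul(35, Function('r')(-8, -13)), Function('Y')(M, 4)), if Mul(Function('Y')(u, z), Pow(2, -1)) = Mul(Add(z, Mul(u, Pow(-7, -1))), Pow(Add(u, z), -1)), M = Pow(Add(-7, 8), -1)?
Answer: -702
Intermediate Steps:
M = 1 (M = Pow(1, -1) = 1)
Function('Y')(u, z) = Mul(2, Pow(Add(u, z), -1), Add(z, Mul(Rational(-1, 7), u))) (Function('Y')(u, z) = Mul(2, Mul(Add(z, Mul(u, Pow(-7, -1))), Pow(Add(u, z), -1))) = Mul(2, Mul(Add(z, Mul(u, Rational(-1, 7))), Pow(Add(u, z), -1))) = Mul(2, Mul(Add(z, Mul(Rational(-1, 7), u)), Pow(Add(u, z), -1))) = Mul(2, Mul(Pow(Add(u, z), -1), Add(z, Mul(Rational(-1, 7), u)))) = Mul(2, Pow(Add(u, z), -1), Add(z, Mul(Rational(-1, 7), u))))
Mul(Mul(35, Function('r')(-8, -13)), Function('Y')(M, 4)) = Mul(Mul(35, -13), Mul(Pow(Add(1, 4), -1), Add(Mul(2, 4), Mul(Rational(-2, 7), 1)))) = Mul(-455, Mul(Pow(5, -1), Add(8, Rational(-2, 7)))) = Mul(-455, Mul(Rational(1, 5), Rational(54, 7))) = Mul(-455, Rational(54, 35)) = -702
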